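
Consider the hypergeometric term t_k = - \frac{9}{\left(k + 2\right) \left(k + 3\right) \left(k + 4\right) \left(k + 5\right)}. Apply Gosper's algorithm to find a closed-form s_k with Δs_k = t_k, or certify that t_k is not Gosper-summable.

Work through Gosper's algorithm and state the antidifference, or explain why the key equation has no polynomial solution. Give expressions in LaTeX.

s_k = \frac{k \left(- k^{2} - 9 k - 26\right)}{8 \left(k + 2\right) \left(k + 3\right) \left(k + 4\right)}

Ratio r(k) = (k + 2)/(k + 6).
Gosper form: A/B · C(k+1)/C(k) with A=k + 2, B=k + 6, C=1.
Solve (k + 2)·f(k+1) − (k + 5)·f(k) = 1.
Bound: deg f ≤ 3.
Coefficient equations give f(k) = k*(k**2 + 9*k + 26)/72.
Then R = B(k−1)f/C = k*(k + 5)*(k**2 + 9*k + 26)/72, so s_k = R(k)·t_k = k*(-k**2 - 9*k - 26)/(8*(k + 2)*(k + 3)*(k + 4)).
Δs = -9/(k**4 + 14*k**3 + 71*k**2 + 154*k + 120), as required.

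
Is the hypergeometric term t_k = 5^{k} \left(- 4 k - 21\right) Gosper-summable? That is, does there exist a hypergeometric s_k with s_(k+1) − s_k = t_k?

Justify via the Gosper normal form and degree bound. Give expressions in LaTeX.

Yes. s_k = 5^{k} \left(- k - 4\right).

t_(k+1)/t_k = 5*(4*k + 25)/(4*k + 21).
So A=5 and B=1, with C=k + 21/4.
Key eq: (5)·f(k+1) = (1)·f(k) + (k + 21/4).
Degrees (0,0,1) ⇒ d ≤ 1.
Solving with deg f ≤ 1: f(k) = (k + 4)/4.
Then R = B(k−1)f/C = (k + 4)/(4*k + 21), so s_k = R(k)·t_k = 5**k*(-k - 4).
Check: Δs_k = 5**k*(-4*k - 21). ✓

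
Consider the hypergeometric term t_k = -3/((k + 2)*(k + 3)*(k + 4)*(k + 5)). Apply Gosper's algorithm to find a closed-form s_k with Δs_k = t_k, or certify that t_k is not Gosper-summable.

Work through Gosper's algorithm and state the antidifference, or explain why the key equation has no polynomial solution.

Ratio r(k) = (k + 2)/(k + 6).
So A=k + 2 and B=k + 6, with C=1.
f must satisfy (k + 2)·f(k+1) − (k + 5)·f(k) = 1.
deg f ≤ 3 (via 1,1,0).
Solve for f: f(k) = k*(k**2 + 9*k + 26)/72 (degree 3 ≤ 3).
R(k) = B(k−1)·f(k)/C(k) = k*(k + 5)*(k**2 + 9*k + 26)/72; s_k = R·t_k = k*(-k**2 - 9*k - 26)/(24*(k + 2)*(k + 3)*(k + 4)).
Verify: -3/(k**4 + 14*k**3 + 71*k**2 + 154*k + 120) matches t_k.

s_k = k*(-k**2 - 9*k - 26)/(24*(k + 2)*(k + 3)*(k + 4))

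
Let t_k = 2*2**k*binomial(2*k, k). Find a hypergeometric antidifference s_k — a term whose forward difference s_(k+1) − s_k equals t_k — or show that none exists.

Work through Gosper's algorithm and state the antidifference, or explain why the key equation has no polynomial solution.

Step 1: r(k) = 4*(2*k + 1)/(k + 1).
Gosper form: A/B · C(k+1)/C(k) with A=8*k + 4, B=k + 1, C=1.
Key eq: (8*k + 4)·f(k+1) = (k)·f(k) + (1).
Bound: deg f ≤ -1.
deg f ≤ -1 is impossible — no certificate.

no hypergeometric antidifference exists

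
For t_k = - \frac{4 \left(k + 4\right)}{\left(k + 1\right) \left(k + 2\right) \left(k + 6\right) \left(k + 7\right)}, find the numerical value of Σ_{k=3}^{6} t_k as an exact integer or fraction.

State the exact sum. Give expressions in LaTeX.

Σ = -17/468

r(k) = (k + 1)*(k + 5)*(k + 6)/((k + 3)*(k + 4)*(k + 8)) after simplifying.
Normal form (A,B,C) = (k + 1, k + 8, k**4 + 16*k**3 + 95*k**2 + 248*k + 240).
Set up (k + 1)·f(k+1) − (k + 7)·f(k) − (k**4 + 16*k**3 + 95*k**2 + 248*k + 240) = 0.
Bound: deg f ≤ 6.
Match coefficients ⇒ f(k) = k*(k + 2)*(k + 3)*(k + 4)*(k + 5)*(k + 7)/12.
Then R = B(k−1)f/C = k*(k + 2)*(k + 7)**2/(12*(k + 4)), so s_k = R(k)·t_k = k*(-k - 7)/(3*(k**2 + 7*k + 6)).
Δs = 4*(-k - 4)/(k**4 + 16*k**3 + 83*k**2 + 152*k + 84), as required.
Σ_(k=3)^(6) t_k = s_(7) − s_(3) = -49/156 − (-5/18) = -17/468.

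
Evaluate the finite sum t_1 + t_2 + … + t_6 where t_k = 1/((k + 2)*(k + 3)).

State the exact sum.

Compute t_(k+1)/t_k: get (k + 2)/(k + 4).
Factor: A=k + 2; B=k + 4; C=1.
Set up (k + 2)·f(k+1) − (k + 3)·f(k) − (1) = 0.
Degrees (1,1,0) ⇒ d ≤ 1.
Solve for f: f(k) = k/2 (degree 1 ≤ 1).
Then R = B(k−1)f/C = k*(k + 3)/2, so s_k = R(k)·t_k = k/(2*(k + 2)).
Verify: 1/(k**2 + 5*k + 6) matches t_k.
Telescoping: Σ = s_(7) − s_(1) = 7/18 − (1/6) = 2/9.

Σ = 2/9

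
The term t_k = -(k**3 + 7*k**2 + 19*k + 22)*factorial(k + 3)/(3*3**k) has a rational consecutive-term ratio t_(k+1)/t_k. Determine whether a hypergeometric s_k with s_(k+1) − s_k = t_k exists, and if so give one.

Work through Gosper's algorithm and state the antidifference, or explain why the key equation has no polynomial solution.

s_k = -(k**2 + 4*k + 2)*factorial(k + 3)/3**k

r(k) = (k**4 + 14*k**3 + 76*k**2 + 193*k + 196)/(3*(k**3 + 7*k**2 + 19*k + 22)) after simplifying.
So A=k/3 + 4/3 and B=1, with C=k**3 + 7*k**2 + 19*k + 22.
Need (k/3 + 4/3)·f(k+1) − (1)·f(k) = k**3 + 7*k**2 + 19*k + 22.
Degrees (1,0,3) ⇒ d ≤ 2.
Solve for f: f(k) = 3*(k**2 + 4*k + 2) (degree 2 ≤ 2).
Get s_k = R·t_k = -(k**2 + 4*k + 2)*factorial(k + 3)/3**k with R(k) = B(k−1)f(k)/C(k) = 3*(k**2 + 4*k + 2)/(k**3 + 7*k**2 + 19*k + 22).
Check: Δs_k = -(k**3 + 7*k**2 + 19*k + 22)*factorial(k + 3)/(3*3**k). ✓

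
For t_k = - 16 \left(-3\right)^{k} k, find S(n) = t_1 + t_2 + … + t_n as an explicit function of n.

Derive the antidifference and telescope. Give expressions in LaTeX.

S(n) = - 12 \left(-3\right)^{n} n - 3 \left(-3\right)^{n} + 3

The ratio is -3 - 3/k.
Take A(k)=-3, B(k)=1, C(k)=k.
Solve (-3)·f(k+1) − (1)·f(k) = k.
From deg A=0, deg B=0, deg C=1: d=1.
Solving with deg f ≤ 1: f(k) = -(4*k - 3)/16.
Get s_k = R·t_k = (-3)**k*(4*k - 3) with R(k) = B(k−1)f(k)/C(k) = -(4*k - 3)/(16*k).
Check: Δs_k = -16*(-3)**k*k. ✓
Evaluate: s_(n+1) = (-3)**(n + 1)*(4*n + 1); subtract s_(1) = -3 ⇒ S(n) = -12*(-3)**n*n - 3*(-3)**n + 3.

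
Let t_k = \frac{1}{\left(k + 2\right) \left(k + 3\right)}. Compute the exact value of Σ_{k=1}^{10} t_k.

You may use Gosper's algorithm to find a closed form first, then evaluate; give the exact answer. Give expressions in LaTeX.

t_(k+1)/t_k = (k + 2)/(k + 4).
Factor: A=k + 2; B=k + 4; C=1.
Need (k + 2)·f(k+1) − (k + 3)·f(k) = 1.
Bound: deg f ≤ 1.
Solving with deg f ≤ 1: f(k) = k/2.
R(k) = B(k−1)·f(k)/C(k) = k*(k + 3)/2; s_k = R·t_k = k/(2*(k + 2)).
Check: Δs_k = 1/(k**2 + 5*k + 6). ✓
Evaluate s at k=11 and k=1: 11/26 and 1/6; difference 10/39.

Σ = 10/39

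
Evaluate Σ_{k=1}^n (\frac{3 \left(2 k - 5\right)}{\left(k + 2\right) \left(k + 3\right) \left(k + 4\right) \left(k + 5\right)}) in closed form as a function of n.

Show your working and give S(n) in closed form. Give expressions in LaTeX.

Compute t_(k+1)/t_k: get (k + 2)*(2*k - 3)/((k + 6)*(2*k - 5)).
So A=k + 2 and B=k + 6, with C=k - 5/2.
f must satisfy (k + 2)·f(k+1) − (k + 5)·f(k) = k - 5/2.
d = 3 from the (1,1,1) case.
Match coefficients ⇒ f(k) = -k*(k**2 + 9*k + 50)/48.
R(k) = B(k−1)·f(k)/C(k) = -k*(k + 5)*(k**2 + 9*k + 50)/(24*(2*k - 5)); s_k = R·t_k = k*(-k**2 - 9*k - 50)/(8*(k + 2)*(k + 3)*(k + 4)).
s_(k+1) − s_k = 3*(2*k - 5)/(k**4 + 14*k**3 + 71*k**2 + 154*k + 120) = t_k.
Telescope: S(n) = s_(n+1) − s_(1) = (-n**3 - 12*n**2 - 71*n - 60)/(8*(n**3 + 12*n**2 + 47*n + 60)) − (-1/8) = -3*n/(n**3 + 12*n**2 + 47*n + 60).

S(n) = - \frac{3 n}{n^{3} + 12 n^{2} + 47 n + 60}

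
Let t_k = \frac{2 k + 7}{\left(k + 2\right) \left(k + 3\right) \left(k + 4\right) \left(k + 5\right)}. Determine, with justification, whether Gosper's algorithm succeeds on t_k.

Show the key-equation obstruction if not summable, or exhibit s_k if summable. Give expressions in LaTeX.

Yes. s_k = \frac{k \left(k + 6\right)}{8 \left(k^{2} + 6 k + 8\right)}.

r(k) = (k + 2)*(2*k + 9)/((k + 6)*(2*k + 7)) after simplifying.
Factor: A=k + 2; B=k + 6; C=k + 7/2.
Set up (k + 2)·f(k+1) − (k + 5)·f(k) − (k + 7/2) = 0.
Bound: deg f ≤ 3.
Match coefficients ⇒ f(k) = k*(k + 3)*(k + 6)/16.
Get s_k = R·t_k = k*(k + 6)/(8*(k**2 + 6*k + 8)) with R(k) = B(k−1)f(k)/C(k) = k*(k + 3)*(k + 5)*(k + 6)/(8*(2*k + 7)).
Δs = (2*k + 7)/(k**4 + 14*k**3 + 71*k**2 + 154*k + 120), as required.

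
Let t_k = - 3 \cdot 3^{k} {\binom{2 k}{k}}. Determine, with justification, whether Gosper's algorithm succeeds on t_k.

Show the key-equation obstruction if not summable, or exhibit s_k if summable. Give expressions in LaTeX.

No — negative degree bound, so no certificate f.

The ratio is 6*(2*k + 1)/(k + 1).
Take A(k)=12*k + 6, B(k)=k + 1, C(k)=1.
f must satisfy (12*k + 6)·f(k+1) − (k)·f(k) = 1.
deg f ≤ -1 (via 1,1,0).
Bound -1 < 0, so the key equation has no polynomial solution.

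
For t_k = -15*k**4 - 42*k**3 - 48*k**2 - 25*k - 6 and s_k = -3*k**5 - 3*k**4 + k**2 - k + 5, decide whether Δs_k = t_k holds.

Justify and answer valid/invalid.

s_(k+1) = -k - 3*(k + 1)**5 - 3*(k + 1)**4 + (k + 1)**2 + 4
s_(k+1) − s_k = -15*k**4 - 42*k**3 - 48*k**2 - 25*k - 6
(s_(k+1) − s_k) − t_k = 0

valid (s_(k+1) − s_k reduces to t_k)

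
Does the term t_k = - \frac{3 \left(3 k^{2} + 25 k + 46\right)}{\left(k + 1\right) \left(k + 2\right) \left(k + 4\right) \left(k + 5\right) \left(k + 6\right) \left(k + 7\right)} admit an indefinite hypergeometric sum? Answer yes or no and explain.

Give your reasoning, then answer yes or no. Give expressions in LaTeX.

Yes. s_k = \frac{k \left(- k^{2} - 11 k - 34\right)}{8 \left(k^{3} + 11 k^{2} + 34 k + 24\right)}.

Compute t_(k+1)/t_k: get (k + 1)*(k + 4)*(25*k + 3*(k + 1)**2 + 71)/((k + 3)*(k + 8)*(3*k**2 + 25*k + 46)).
Gosper form: A/B · C(k+1)/C(k) with A=k + 1, B=k + 8, C=k**3 + 34*k**2/3 + 121*k/3 + 46.
Set up (k + 1)·f(k+1) − (k + 7)·f(k) − (k**3 + 34*k**2/3 + 121*k/3 + 46) = 0.
d = 6 from the (1,1,3) case.
Solving with deg f ≤ 6: f(k) = k*(k + 2)*(k + 3)*(k + 5)*(k**2 + 11*k + 34)/72.
R(k) = B(k−1)·f(k)/C(k) = k*(k + 2)*(k + 5)*(k + 7)*(k**2 + 11*k + 34)/(24*(3*k**2 + 25*k + 46)); s_k = R·t_k = k*(-k**2 - 11*k - 34)/(8*(k**3 + 11*k**2 + 34*k + 24)).
Verify: 3*(-3*k**2 - 25*k - 46)/(k**6 + 25*k**5 + 247*k**4 + 1219*k**3 + 3112*k**2 + 3796*k + 1680) matches t_k.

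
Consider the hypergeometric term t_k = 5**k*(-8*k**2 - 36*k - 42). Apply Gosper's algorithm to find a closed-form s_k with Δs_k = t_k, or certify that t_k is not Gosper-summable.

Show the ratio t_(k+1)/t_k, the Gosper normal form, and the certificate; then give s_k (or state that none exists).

The ratio is 5*(4*k**2 + 26*k + 43)/(4*k**2 + 18*k + 21).
Factor: A=5; B=1; C=k**2 + 9*k/2 + 21/4.
Set up (5)·f(k+1) − (1)·f(k) − (k**2 + 9*k/2 + 21/4) = 0.
Degrees (0,0,2) ⇒ d ≤ 2.
Solving with deg f ≤ 2: f(k) = (2*k**2 + 4*k + 3)/8.
R(k) = B(k−1)·f(k)/C(k) = (2*k**2 + 4*k + 3)/(2*(4*k**2 + 18*k + 21)); s_k = R·t_k = 5**k*(-2*k**2 - 4*k - 3).
Check: Δs_k = 5**k*(-8*k**2 - 36*k - 42). ✓

s_k = 5**k*(-2*k**2 - 4*k - 3)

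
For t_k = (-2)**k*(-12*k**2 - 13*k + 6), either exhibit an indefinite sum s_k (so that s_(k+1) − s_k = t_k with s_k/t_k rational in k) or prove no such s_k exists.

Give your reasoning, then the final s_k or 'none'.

s_k = (-2)**k*(4*k**2 - k - 4)

The ratio is 2*(-12*k**2 - 37*k - 19)/(12*k**2 + 13*k - 6).
Take A(k)=-2, B(k)=1, C(k)=k**2 + 13*k/12 - 1/2.
Set up (-2)·f(k+1) − (1)·f(k) − (k**2 + 13*k/12 - 1/2) = 0.
From deg A=0, deg B=0, deg C=2: d=2.
Solving with deg f ≤ 2: f(k) = -(4*k**2 - k - 4)/12.
Get s_k = R·t_k = (-2)**k*(4*k**2 - k - 4) with R(k) = B(k−1)f(k)/C(k) = -(4*k**2 - k - 4)/(12*k**2 + 13*k - 6).
Verify: (-2)**k*(-12*k**2 - 13*k + 6) matches t_k.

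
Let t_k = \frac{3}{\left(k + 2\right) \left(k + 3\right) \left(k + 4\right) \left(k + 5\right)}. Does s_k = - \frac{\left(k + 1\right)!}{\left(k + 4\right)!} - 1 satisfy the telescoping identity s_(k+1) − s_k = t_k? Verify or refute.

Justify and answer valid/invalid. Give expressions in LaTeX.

s_(k+1) = -factorial(k + 2)/factorial(k + 5) - 1
s_(k+1) − s_k = 3/((k + 2)*(k + 3)*(k + 4)*(k + 5))
(s_(k+1) − s_k) − t_k = 0

valid; difference matches t_k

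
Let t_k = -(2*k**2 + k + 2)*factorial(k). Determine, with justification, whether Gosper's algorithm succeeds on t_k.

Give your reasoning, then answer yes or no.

The ratio is (k + 1)*(k + 2*(k + 1)**2 + 3)/(2*k**2 + k + 2).
Take A(k)=k + 1, B(k)=1, C(k)=k**2 + k/2 + 1.
Solve (k + 1)·f(k+1) − (1)·f(k) = k**2 + k/2 + 1.
Degrees (1,0,2) ⇒ d ≤ 1.
Solving with deg f ≤ 1: f(k) = (2*k - 1)/2.
So s_k = (B(k−1)f/C)·t_k = ((2*k - 1)/(2*k**2 + k + 2))·t_k = -(2*k - 1)*factorial(k).
s_(k+1) − s_k = -(2*k**2 + k + 2)*factorial(k) = t_k.

Yes. s_k = -(2*k - 1)*factorial(k).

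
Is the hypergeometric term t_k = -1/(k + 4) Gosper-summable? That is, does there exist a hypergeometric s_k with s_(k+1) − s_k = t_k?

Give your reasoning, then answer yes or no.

No — key equation has no polynomial f.

r(k) = (k + 4)/(k + 5) after simplifying.
So A=k + 4 and B=k + 5, with C=1.
Need (k + 4)·f(k+1) − (k + 4)·f(k) = 1.
Degrees (1,1,0) ⇒ d ≤ 0.
Write f(k) = c0. Then LHS − RHS = -1, requiring -1 = 0: contradictory. No certificate.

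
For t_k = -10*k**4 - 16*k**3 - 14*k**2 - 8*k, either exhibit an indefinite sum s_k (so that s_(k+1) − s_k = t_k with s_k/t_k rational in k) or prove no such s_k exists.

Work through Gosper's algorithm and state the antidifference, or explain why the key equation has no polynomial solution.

Step 1: r(k) = (5*k**3 + 23*k**2 + 38*k + 24)/(k*(5*k**2 + 3*k + 4)).
Factor: A=1; B=1; C=k**4 + 8*k**3/5 + 7*k**2/5 + 4*k/5.
Need (1)·f(k+1) − (1)·f(k) = k**4 + 8*k**3/5 + 7*k**2/5 + 4*k/5.
deg f ≤ 5 (via 0,0,4).
Match coefficients ⇒ f(k) = k*(k - 1)*(k + 1)*(2*k**2 - k + 2)/10.
R(k) = B(k−1)·f(k)/C(k) = (k - 1)*(2*k**2 - k + 2)/(2*(5*k**2 + 3*k + 4)); s_k = R·t_k = k*(-2*k**4 + k**3 - k + 2).
s_(k+1) − s_k = 2*k*(-5*k**3 - 8*k**2 - 7*k - 4) = t_k.

s_k = k*(-2*k**4 + k**3 - k + 2)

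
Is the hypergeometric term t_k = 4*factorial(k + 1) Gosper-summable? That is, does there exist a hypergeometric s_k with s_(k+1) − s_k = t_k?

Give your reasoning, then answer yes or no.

No — key equation has no polynomial f.

Step 1: r(k) = k + 2.
Factor: A=k + 2; B=1; C=1.
Set up (k + 2)·f(k+1) − (1)·f(k) − (1) = 0.
Degrees (1,0,0) ⇒ d ≤ -1.
deg f ≤ -1 is impossible — no certificate.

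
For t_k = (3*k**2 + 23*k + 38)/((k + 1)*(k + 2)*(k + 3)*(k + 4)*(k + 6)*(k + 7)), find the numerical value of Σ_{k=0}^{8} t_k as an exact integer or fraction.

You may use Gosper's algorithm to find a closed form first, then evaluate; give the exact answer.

The ratio is (k + 1)*(k + 6)*(23*k + 3*(k + 1)**2 + 61)/((k + 5)*(k + 8)*(3*k**2 + 23*k + 38)).
Take A(k)=k + 1, B(k)=k + 8, C(k)=k**3 + 38*k**2/3 + 51*k + 190/3.
Solve (k + 1)·f(k+1) − (k + 7)·f(k) = k**3 + 38*k**2/3 + 51*k + 190/3.
deg f ≤ 6 (via 1,1,3).
A polynomial solution: f(k) = k*(k + 2)*(k + 4)*(k + 5)*(k**2 + 10*k + 27)/54.
R(k) = B(k−1)·f(k)/C(k) = k*(k + 2)*(k + 4)*(k + 7)*(k**2 + 10*k + 27)/(18*(3*k**2 + 23*k + 38)); s_k = R·t_k = k*(k**2 + 10*k + 27)/(18*(k**3 + 10*k**2 + 27*k + 18)).
s_(k+1) − s_k = (3*k**2 + 23*k + 38)/(k**6 + 23*k**5 + 207*k**4 + 925*k**3 + 2144*k**2 + 2412*k + 1008) = t_k.
Sum = s_(9) − s_(0); s_(9) = 11/200, s_(0) = 0 ⇒ 11/200.

Σ = 11/200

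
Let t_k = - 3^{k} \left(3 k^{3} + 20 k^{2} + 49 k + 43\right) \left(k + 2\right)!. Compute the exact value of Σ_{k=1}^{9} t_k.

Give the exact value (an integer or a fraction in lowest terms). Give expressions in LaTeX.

Step 1: r(k) = 3*(3*k**4 + 38*k**3 + 185*k**2 + 409*k + 345)/(3*k**3 + 20*k**2 + 49*k + 43).
So A=3*k + 9 and B=1, with C=k**3 + 20*k**2/3 + 49*k/3 + 43/3.
f must satisfy (3*k + 9)·f(k+1) − (1)·f(k) = k**3 + 20*k**2/3 + 49*k/3 + 43/3.
From deg A=1, deg B=0, deg C=3: d=2.
Match coefficients ⇒ f(k) = (k**2 + 2*k + 2)/3.
Then R = B(k−1)f/C = (k**2 + 2*k + 2)/(3*k**3 + 20*k**2 + 49*k + 43), so s_k = R(k)·t_k = -3**k*(k**2 + 2*k + 2)*factorial(k + 2).
Δs = -3**k*(3*k**3 + 20*k**2 + 49*k + 43)*factorial(k + 2), as required.
Telescoping: Σ = s_(10) − s_(1) = -3450716988364800 − (-90) = -3450716988364710.

Σ = -3450716988364710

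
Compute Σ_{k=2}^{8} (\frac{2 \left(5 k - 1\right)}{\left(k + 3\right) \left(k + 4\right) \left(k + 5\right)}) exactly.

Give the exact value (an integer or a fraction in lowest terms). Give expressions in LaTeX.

Step 1: r(k) = (k + 3)*(5*k + 4)/((k + 6)*(5*k - 1)).
Take A(k)=k + 3, B(k)=k + 6, C(k)=k - 1/5.
Solve (k + 3)·f(k+1) − (k + 5)·f(k) = k - 1/5.
From deg A=1, deg B=1, deg C=1: d=2.
Solving with deg f ≤ 2: f(k) = k*(7*k - 11)/60.
So s_k = (B(k−1)f/C)·t_k = (k*(k + 5)*(7*k - 11)/(12*(5*k - 1)))·t_k = k*(7*k - 11)/(6*(k + 3)*(k + 4)).
Δs = 2*(5*k - 1)/(k**3 + 12*k**2 + 47*k + 60), as required.
Evaluate s at k=9 and k=2: 1/2 and 1/30; difference 7/15.

Σ = 7/15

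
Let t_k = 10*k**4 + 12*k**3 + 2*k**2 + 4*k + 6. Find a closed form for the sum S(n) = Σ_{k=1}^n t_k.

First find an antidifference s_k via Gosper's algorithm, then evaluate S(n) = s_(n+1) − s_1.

S(n) = 2*n*(n**4 + 4*n**3 + 5*n**2 + 3*n + 4)

Compute t_(k+1)/t_k: get (5*k**4 + 26*k**3 + 49*k**2 + 42*k + 17)/(5*k**4 + 6*k**3 + k**2 + 2*k + 3).
Take A(k)=1, B(k)=1, C(k)=k**4 + 6*k**3/5 + k**2/5 + 2*k/5 + 3/5.
Key eq: (1)·f(k+1) = (1)·f(k) + (k**4 + 6*k**3/5 + k**2/5 + 2*k/5 + 3/5).
d = 5 from the (0,0,4) case.
Coefficient equations give f(k) = k*(k**4 - k**3 - k**2 + 2*k + 2)/5.
So s_k = (B(k−1)f/C)·t_k = (k*(k**4 - k**3 - k**2 + 2*k + 2)/(5*k**4 + 6*k**3 + k**2 + 2*k + 3))·t_k = 2*k*(k**4 - k**3 - k**2 + 2*k + 2).
Verify: 10*k**4 + 12*k**3 + 2*k**2 + 4*k + 6 matches t_k.
Telescope: S(n) = s_(n+1) − s_(1) = 2*n**5 + 8*n**4 + 10*n**3 + 6*n**2 + 8*n + 6 − (6) = 2*n*(n**4 + 4*n**3 + 5*n**2 + 3*n + 4).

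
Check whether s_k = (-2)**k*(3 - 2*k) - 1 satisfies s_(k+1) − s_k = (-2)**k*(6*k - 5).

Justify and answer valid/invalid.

Valid — Δs_k = t_k.

s_(k+1) = (-2)**(k + 1)*(1 - 2*k) - 1
s_(k+1) − s_k = (-2)**k*(6*k - 5)
(s_(k+1) − s_k) − t_k = 0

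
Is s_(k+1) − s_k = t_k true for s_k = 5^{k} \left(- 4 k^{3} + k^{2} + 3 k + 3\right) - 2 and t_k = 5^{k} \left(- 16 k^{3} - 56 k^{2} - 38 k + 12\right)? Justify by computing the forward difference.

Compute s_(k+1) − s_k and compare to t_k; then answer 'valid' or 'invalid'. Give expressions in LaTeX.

Valid — Δs_k = t_k.

s_(k+1) = 5**(k + 1)*(3*k - 4*(k + 1)**3 + (k + 1)**2 + 6) - 2
s_(k+1) − s_k = 5**k*(-16*k**3 - 56*k**2 - 38*k + 12)
(s_(k+1) − s_k) − t_k = 0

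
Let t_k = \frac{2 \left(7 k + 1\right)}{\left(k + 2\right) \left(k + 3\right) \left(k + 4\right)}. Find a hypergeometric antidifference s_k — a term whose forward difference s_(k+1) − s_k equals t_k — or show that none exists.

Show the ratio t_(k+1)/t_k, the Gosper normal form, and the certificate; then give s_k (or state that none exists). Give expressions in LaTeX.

s_k = \frac{k \left(5 k - 3\right)}{2 \left(k + 2\right) \left(k + 3\right)}

Compute t_(k+1)/t_k: get (k + 2)*(7*k + 8)/((k + 5)*(7*k + 1)).
Factor: A=k + 2; B=k + 5; C=k + 1/7.
f must satisfy (k + 2)·f(k+1) − (k + 4)·f(k) = k + 1/7.
From deg A=1, deg B=1, deg C=1: d=2.
Coefficient equations give f(k) = k*(5*k - 3)/28.
Then R = B(k−1)f/C = k*(k + 4)*(5*k - 3)/(4*(7*k + 1)), so s_k = R(k)·t_k = k*(5*k - 3)/(2*(k + 2)*(k + 3)).
Check: Δs_k = 2*(7*k + 1)/(k**3 + 9*k**2 + 26*k + 24). ✓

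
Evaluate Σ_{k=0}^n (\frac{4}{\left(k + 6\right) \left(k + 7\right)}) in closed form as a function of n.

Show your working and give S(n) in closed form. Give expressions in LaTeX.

S(n) = \frac{2 \left(n + 1\right)}{3 \left(n + 7\right)}

Compute t_(k+1)/t_k: get (k + 6)/(k + 8).
So A=k + 6 and B=k + 8, with C=1.
Solve (k + 6)·f(k+1) − (k + 7)·f(k) = 1.
Degrees (1,1,0) ⇒ d ≤ 1.
Solve for f: f(k) = k/6 (degree 1 ≤ 1).
Certificate R = B(k−1)f/C = k*(k + 7)/6 gives s_k = 2*k/(3*(k + 6)).
Δs = 4/(k**2 + 13*k + 42), as required.
Σ_(k=0)^n t_k = s_(n+1) − s_(0) = (2*(n + 1)/(3*(n + 7))) − (0), i.e. 2*(n + 1)/(3*(n + 7)).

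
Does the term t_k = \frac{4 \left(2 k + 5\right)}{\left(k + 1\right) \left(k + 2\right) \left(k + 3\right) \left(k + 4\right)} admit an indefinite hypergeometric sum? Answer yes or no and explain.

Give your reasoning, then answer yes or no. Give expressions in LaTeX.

Yes. s_k = \frac{4 k \left(k + 4\right)}{3 \left(k^{2} + 4 k + 3\right)}.

r(k) = (k + 1)*(2*k + 7)/((k + 5)*(2*k + 5)) after simplifying.
Gosper form: A/B · C(k+1)/C(k) with A=k + 1, B=k + 5, C=k + 5/2.
Key eq: (k + 1)·f(k+1) = (k + 4)·f(k) + (k + 5/2).
deg f ≤ 3 (via 1,1,1).
Match coefficients ⇒ f(k) = k*(k + 2)*(k + 4)/6.
Then R = B(k−1)f/C = k*(k + 2)*(k + 4)**2/(3*(2*k + 5)), so s_k = R(k)·t_k = 4*k*(k + 4)/(3*(k**2 + 4*k + 3)).
Check: Δs_k = 4*(2*k + 5)/(k**4 + 10*k**3 + 35*k**2 + 50*k + 24). ✓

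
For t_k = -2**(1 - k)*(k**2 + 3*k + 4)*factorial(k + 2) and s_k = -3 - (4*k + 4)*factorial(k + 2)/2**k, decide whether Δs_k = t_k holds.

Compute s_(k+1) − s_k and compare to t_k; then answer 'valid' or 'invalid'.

Valid — Δs_k = t_k.

s_(k+1) = -2**(-k - 1)*(4*k + 8)*factorial(k + 3) - 3
s_(k+1) − s_k = -2**(1 - k)*(k**2 + 3*k + 4)*factorial(k + 2)
(s_(k+1) − s_k) − t_k = 0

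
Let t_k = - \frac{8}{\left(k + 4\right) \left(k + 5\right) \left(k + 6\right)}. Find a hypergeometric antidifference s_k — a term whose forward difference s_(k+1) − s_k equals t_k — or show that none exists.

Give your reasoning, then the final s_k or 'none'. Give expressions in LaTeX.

r(k) = (k + 4)/(k + 7) after simplifying.
Take A(k)=k + 4, B(k)=k + 7, C(k)=1.
Key eq: (k + 4)·f(k+1) = (k + 6)·f(k) + (1).
d = 2 from the (1,1,0) case.
Solving with deg f ≤ 2: f(k) = k*(k + 9)/40.
Then R = B(k−1)f/C = k*(k + 6)*(k + 9)/40, so s_k = R(k)·t_k = k*(-k - 9)/(5*(k + 4)*(k + 5)).
s_(k+1) − s_k = -8/(k**3 + 15*k**2 + 74*k + 120) = t_k.

s_k = \frac{k \left(- k - 9\right)}{5 \left(k + 4\right) \left(k + 5\right)}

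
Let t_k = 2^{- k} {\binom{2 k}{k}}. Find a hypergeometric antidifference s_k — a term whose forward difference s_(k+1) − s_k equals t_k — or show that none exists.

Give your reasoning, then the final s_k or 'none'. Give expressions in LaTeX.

none (Gosper's algorithm certifies no s_k)

Compute t_(k+1)/t_k: get (2*k + 1)/(k + 1).
Factor: A=2*k + 1; B=k + 1; C=1.
Key eq: (2*k + 1)·f(k+1) = (k)·f(k) + (1).
Degrees (1,1,0) ⇒ d ≤ -1.
deg f ≤ -1 is impossible — no certificate.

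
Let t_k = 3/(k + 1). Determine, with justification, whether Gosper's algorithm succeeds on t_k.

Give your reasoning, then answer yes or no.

No — key equation has no polynomial f.

The ratio is (k + 1)/(k + 2).
A = k + 1, B = k + 2, C = 1.
Solve (k + 1)·f(k+1) − (k + 1)·f(k) = 1.
Degrees (1,1,0) ⇒ d ≤ 0.
Write f(k) = c0. Then LHS − RHS = -1, requiring -1 = 0: contradictory. No certificate.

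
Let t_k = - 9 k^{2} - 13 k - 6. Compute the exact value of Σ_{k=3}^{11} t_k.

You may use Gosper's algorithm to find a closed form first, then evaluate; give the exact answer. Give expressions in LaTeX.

t_(k+1)/t_k = (9*k**2 + 31*k + 28)/(9*k**2 + 13*k + 6).
A = 1, B = 1, C = k**2 + 13*k/9 + 2/3.
f must satisfy (1)·f(k+1) − (1)·f(k) = k**2 + 13*k/9 + 2/3.
From deg A=0, deg B=0, deg C=2: d=3.
A polynomial solution: f(k) = k*(3*k**2 + 2*k + 1)/9.
Get s_k = R·t_k = k*(-3*k**2 - 2*k - 1) with R(k) = B(k−1)f(k)/C(k) = k*(3*k**2 + 2*k + 1)/(9*k**2 + 13*k + 6).
Δs = -9*k**2 - 13*k - 6, as required.
Sum = s_(12) − s_(3); s_(12) = -5484, s_(3) = -102 ⇒ -5382.

Σ = -5382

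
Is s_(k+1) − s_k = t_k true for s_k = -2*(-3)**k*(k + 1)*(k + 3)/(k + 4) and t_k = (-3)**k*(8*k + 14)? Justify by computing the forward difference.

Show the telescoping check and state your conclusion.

Invalid: residual (-3)**k*(-8*k**2 - 48*k - 58)/(k**2 + 9*k + 20) ≠ 0.

s_(k+1) = 6*(-3)**k*(k + 2)*(k + 4)/(k + 5)
s_(k+1) − s_k = (-3)**k*(8*k**3 + 78*k**2 + 238*k + 222)/(k**2 + 9*k + 20)
(s_(k+1) − s_k) − t_k = (-3)**k*(-8*k**2 - 48*k - 58)/(k**2 + 9*k + 20)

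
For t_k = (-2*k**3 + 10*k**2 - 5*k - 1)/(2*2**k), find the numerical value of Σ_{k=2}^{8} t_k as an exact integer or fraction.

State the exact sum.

r(k) = (2*k**3 - 4*k**2 - 9*k - 2)/(2*(2*k**3 - 10*k**2 + 5*k + 1)) after simplifying.
Normal form (A,B,C) = (1/2, 1, k**3 - 5*k**2 + 5*k/2 + 1/2).
Need (1/2)·f(k+1) − (1)·f(k) = k**3 - 5*k**2 + 5*k/2 + 1/2.
Degrees (0,0,3) ⇒ d ≤ 3.
Solve for f: f(k) = -2*k**3 + 4*k**2 - 3*k - 2 (degree 3 ≤ 3).
Then R = B(k−1)f/C = -2*(2*k**3 - 4*k**2 + 3*k + 2)/(2*k**3 - 10*k**2 + 5*k + 1), so s_k = R(k)·t_k = (2*k**3 - 4*k**2 + 3*k + 2)/2**k.
s_(k+1) − s_k = (-2*k**3 + 10*k**2 - 5*k - 1)/(2*2**k) = t_k.
Σ_(k=2)^(8) t_k = s_(9) − s_(2) = 1163/512 − (2) = 139/512.

Σ = 139/512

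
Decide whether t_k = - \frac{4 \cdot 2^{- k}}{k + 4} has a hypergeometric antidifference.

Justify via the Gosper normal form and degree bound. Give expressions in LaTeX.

No — t_k has no hypergeometric antidifference.

Ratio r(k) = (k + 4)/(2*(k + 5)).
Factor: A=k/2 + 2; B=k + 5; C=1.
f must satisfy (k/2 + 2)·f(k+1) − (k + 4)·f(k) = 1.
Bound: deg f ≤ -1.
deg f ≤ -1 is impossible — no certificate.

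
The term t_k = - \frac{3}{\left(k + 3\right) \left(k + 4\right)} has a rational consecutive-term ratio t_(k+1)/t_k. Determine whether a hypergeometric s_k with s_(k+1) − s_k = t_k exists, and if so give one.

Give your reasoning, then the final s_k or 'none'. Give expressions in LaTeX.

t_(k+1)/t_k = (k + 3)/(k + 5).
Take A(k)=k + 3, B(k)=k + 5, C(k)=1.
Key eq: (k + 3)·f(k+1) = (k + 4)·f(k) + (1).
Degrees (1,1,0) ⇒ d ≤ 1.
A polynomial solution: f(k) = k/3.
Get s_k = R·t_k = -k/(k + 3) with R(k) = B(k−1)f(k)/C(k) = k*(k + 4)/3.
Verify: -3/(k**2 + 7*k + 12) matches t_k.

s_k = - \frac{k}{k + 3}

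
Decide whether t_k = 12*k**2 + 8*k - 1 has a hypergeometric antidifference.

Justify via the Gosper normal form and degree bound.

Yes. s_k = k*(4*k**2 - 2*k - 3).

t_(k+1)/t_k = (12*k**2 + 32*k + 19)/(12*k**2 + 8*k - 1).
So A=1 and B=1, with C=k**2 + 2*k/3 - 1/12.
f must satisfy (1)·f(k+1) − (1)·f(k) = k**2 + 2*k/3 - 1/12.
d = 3 from the (0,0,2) case.
Solve for f: f(k) = k*(4*k**2 - 2*k - 3)/12 (degree 3 ≤ 3).
Certificate R = B(k−1)f/C = k*(4*k**2 - 2*k - 3)/(12*k**2 + 8*k - 1) gives s_k = k*(4*k**2 - 2*k - 3).
Check: Δs_k = 12*k**2 + 8*k - 1. ✓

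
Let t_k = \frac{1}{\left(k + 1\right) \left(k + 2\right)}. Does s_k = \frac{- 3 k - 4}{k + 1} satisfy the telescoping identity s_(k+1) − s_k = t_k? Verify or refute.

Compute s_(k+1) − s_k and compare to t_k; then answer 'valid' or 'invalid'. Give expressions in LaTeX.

s_(k+1) = (-3*k - 7)/(k + 2)
s_(k+1) − s_k = 1/(k**2 + 3*k + 2)
(s_(k+1) − s_k) − t_k = 0

valid (s_(k+1) − s_k reduces to t_k)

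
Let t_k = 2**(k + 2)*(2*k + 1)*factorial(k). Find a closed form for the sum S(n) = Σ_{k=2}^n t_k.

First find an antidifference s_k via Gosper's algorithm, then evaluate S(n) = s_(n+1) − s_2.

S(n) = 8*2**n*factorial(n + 1) - 32

t_(k+1)/t_k = 2*(k + 1)*(2*k + 3)/(2*k + 1).
Normal form (A,B,C) = (2*k + 2, 1, k + 1/2).
Key eq: (2*k + 2)·f(k+1) = (1)·f(k) + (k + 1/2).
From deg A=1, deg B=0, deg C=1: d=0.
Solve for f: f(k) = 1/2 (degree 0 ≤ 0).
Certificate R = B(k−1)f/C = 1/(2*k + 1) gives s_k = 2**(k + 2)*factorial(k).
Verify: 2**(k + 2)*(2*k + 1)*factorial(k) matches t_k.
s_(n+1) = 2**(n + 3)*factorial(n + 1) and s_(2) = 32, so S(n) = 8*2**n*factorial(n + 1) - 32.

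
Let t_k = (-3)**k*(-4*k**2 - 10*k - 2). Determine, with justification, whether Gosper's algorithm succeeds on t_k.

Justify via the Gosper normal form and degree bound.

Yes. s_k = (-3)**k*(k**2 + k - 1).

r(k) = 3*(-2*k**2 - 9*k - 8)/(2*k**2 + 5*k + 1) after simplifying.
So A=-3 and B=1, with C=k**2 + 5*k/2 + 1/2.
Set up (-3)·f(k+1) − (1)·f(k) − (k**2 + 5*k/2 + 1/2) = 0.
Degrees (0,0,2) ⇒ d ≤ 2.
Solve for f: f(k) = -(k**2 + k - 1)/4 (degree 2 ≤ 2).
R(k) = B(k−1)·f(k)/C(k) = -(k**2 + k - 1)/(2*(2*k**2 + 5*k + 1)); s_k = R·t_k = (-3)**k*(k**2 + k - 1).
s_(k+1) − s_k = (-3)**k*(-4*k**2 - 10*k - 2) = t_k.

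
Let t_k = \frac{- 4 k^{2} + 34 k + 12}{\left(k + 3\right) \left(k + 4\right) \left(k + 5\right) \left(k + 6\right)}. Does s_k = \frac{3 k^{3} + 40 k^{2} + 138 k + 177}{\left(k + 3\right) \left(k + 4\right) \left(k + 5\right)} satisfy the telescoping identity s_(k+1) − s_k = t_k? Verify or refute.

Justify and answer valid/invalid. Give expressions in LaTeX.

s_(k+1) = (138*k + 3*(k + 1)**3 + 40*(k + 1)**2 + 315)/((k + 4)*(k + 5)*(k + 6))
s_(k+1) − s_k = 2*(-2*k**2 + 17*k + 6)/(k**4 + 18*k**3 + 119*k**2 + 342*k + 360)
(s_(k+1) − s_k) − t_k = 0

Valid — Δs_k = t_k.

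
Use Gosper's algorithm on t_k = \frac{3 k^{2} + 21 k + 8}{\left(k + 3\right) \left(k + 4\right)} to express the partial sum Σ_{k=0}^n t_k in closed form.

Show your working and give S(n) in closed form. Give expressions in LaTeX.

S(n) = \frac{9 n^{2} + 17 n + 8}{3 \left(n + 4\right)}

Compute t_(k+1)/t_k: get (k + 3)*(21*k + 3*(k + 1)**2 + 29)/((k + 5)*(3*k**2 + 21*k + 8)).
A = k + 3, B = k + 5, C = k**2 + 7*k + 8/3.
Key eq: (k + 3)·f(k+1) = (k + 4)·f(k) + (k**2 + 7*k + 8/3).
From deg A=1, deg B=1, deg C=2: d=2.
A polynomial solution: f(k) = k*(9*k - 1)/9.
So s_k = (B(k−1)f/C)·t_k = (k*(k + 4)*(9*k - 1)/(3*(3*k**2 + 21*k + 8)))·t_k = k*(9*k - 1)/(3*(k + 3)).
Check: Δs_k = (3*k**2 + 21*k + 8)/(k**2 + 7*k + 12). ✓
Evaluate: s_(n+1) = (9*n**2 + 17*n + 8)/(3*(n + 4)); subtract s_(0) = 0 ⇒ S(n) = (9*n**2 + 17*n + 8)/(3*(n + 4)).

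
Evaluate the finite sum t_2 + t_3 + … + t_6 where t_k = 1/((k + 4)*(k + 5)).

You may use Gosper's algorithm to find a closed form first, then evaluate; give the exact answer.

t_(k+1)/t_k = (k + 4)/(k + 6).
Factor: A=k + 4; B=k + 6; C=1.
Need (k + 4)·f(k+1) − (k + 5)·f(k) = 1.
Bound: deg f ≤ 1.
Solve for f: f(k) = k/4 (degree 1 ≤ 1).
Then R = B(k−1)f/C = k*(k + 5)/4, so s_k = R(k)·t_k = k/(4*(k + 4)).
s_(k+1) − s_k = 1/(k**2 + 9*k + 20) = t_k.
Telescoping: Σ = s_(7) − s_(2) = 7/44 − (1/12) = 5/66.

Σ = 5/66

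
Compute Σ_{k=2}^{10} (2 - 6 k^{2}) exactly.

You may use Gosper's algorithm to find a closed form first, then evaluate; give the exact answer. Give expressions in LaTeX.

Σ = -2286

The ratio is (3*(k + 1)**2 - 1)/(3*k**2 - 1).
Factor: A=1; B=1; C=k**2 - 1/3.
f must satisfy (1)·f(k+1) − (1)·f(k) = k**2 - 1/3.
Bound: deg f ≤ 3.
Solving with deg f ≤ 3: f(k) = k*(2*k**2 - 3*k - 1)/6.
Then R = B(k−1)f/C = k*(2*k**2 - 3*k - 1)/(2*(3*k**2 - 1)), so s_k = R(k)·t_k = k*(-2*k**2 + 3*k + 1).
s_(k+1) − s_k = 2 - 6*k**2 = t_k.
Sum = s_(11) − s_(2); s_(11) = -2288, s_(2) = -2 ⇒ -2286.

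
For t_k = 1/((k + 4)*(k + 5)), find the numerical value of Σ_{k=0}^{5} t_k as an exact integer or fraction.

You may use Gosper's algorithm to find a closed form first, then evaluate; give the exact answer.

Σ = 3/20

Compute t_(k+1)/t_k: get (k + 4)/(k + 6).
So A=k + 4 and B=k + 6, with C=1.
f must satisfy (k + 4)·f(k+1) − (k + 5)·f(k) = 1.
Bound: deg f ≤ 1.
A polynomial solution: f(k) = k/4.
Certificate R = B(k−1)f/C = k*(k + 5)/4 gives s_k = k/(4*(k + 4)).
Δs = 1/(k**2 + 9*k + 20), as required.
Sum = s_(6) − s_(0); s_(6) = 3/20, s_(0) = 0 ⇒ 3/20.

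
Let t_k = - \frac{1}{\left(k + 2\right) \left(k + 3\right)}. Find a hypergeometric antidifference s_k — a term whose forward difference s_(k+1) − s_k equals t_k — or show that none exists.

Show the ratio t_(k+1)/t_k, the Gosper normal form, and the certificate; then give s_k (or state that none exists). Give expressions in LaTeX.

s_k = - \frac{k}{2 k + 4}

The ratio is (k + 2)/(k + 4).
Normal form (A,B,C) = (k + 2, k + 4, 1).
Solve (k + 2)·f(k+1) − (k + 3)·f(k) = 1.
From deg A=1, deg B=1, deg C=0: d=1.
A polynomial solution: f(k) = k/2.
Certificate R = B(k−1)f/C = k*(k + 3)/2 gives s_k = -k/(2*k + 4).
Δs = -1/(k**2 + 5*k + 6), as required.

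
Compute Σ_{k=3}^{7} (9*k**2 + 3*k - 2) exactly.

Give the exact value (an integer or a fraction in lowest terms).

r(k) = (3*k + 5)/(3*k - 1) after simplifying.
So A=1 and B=1, with C=k**2 + k/3 - 2/9.
Key eq: (1)·f(k+1) = (1)·f(k) + (k**2 + k/3 - 2/9).
Degrees (0,0,2) ⇒ d ≤ 3.
Match coefficients ⇒ f(k) = k*(3*k**2 - 3*k - 2)/9.
Certificate R = B(k−1)f/C = k*(3*k**2 - 3*k - 2)/((3*k - 1)*(3*k + 2)) gives s_k = k*(3*k**2 - 3*k - 2).
Verify: 9*k**2 + 3*k - 2 matches t_k.
Sum = s_(8) − s_(3); s_(8) = 1328, s_(3) = 48 ⇒ 1280.

Σ = 1280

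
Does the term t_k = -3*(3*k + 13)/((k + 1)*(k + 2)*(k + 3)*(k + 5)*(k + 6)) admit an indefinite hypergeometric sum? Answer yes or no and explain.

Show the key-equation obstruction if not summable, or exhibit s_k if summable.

Yes. s_k = 3*k*(-k**2 - 8*k - 17)/(10*(k**3 + 8*k**2 + 17*k + 10)).

Ratio r(k) = (k + 1)*(k + 5)*(3*k + 16)/((k + 4)*(k + 7)*(3*k + 13)).
Factor: A=k + 1; B=k + 7; C=k**2 + 25*k/3 + 52/3.
Solve (k + 1)·f(k+1) − (k + 6)·f(k) = k**2 + 25*k/3 + 52/3.
Bound: deg f ≤ 5.
Solve for f: f(k) = k*(k + 3)*(k + 4)*(k**2 + 8*k + 17)/30 (degree 5 ≤ 5).
So s_k = (B(k−1)f/C)·t_k = (k*(k + 3)*(k + 6)*(k**2 + 8*k + 17)/(10*(3*k + 13)))·t_k = 3*k*(-k**2 - 8*k - 17)/(10*(k**3 + 8*k**2 + 17*k + 10)).
s_(k+1) − s_k = 3*(-3*k - 13)/(k**5 + 17*k**4 + 107*k**3 + 307*k**2 + 396*k + 180) = t_k.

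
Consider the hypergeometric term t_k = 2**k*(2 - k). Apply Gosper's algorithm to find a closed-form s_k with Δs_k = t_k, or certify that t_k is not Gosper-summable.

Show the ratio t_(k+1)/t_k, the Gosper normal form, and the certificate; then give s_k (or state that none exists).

s_k = 2**k*(4 - k)

Step 1: r(k) = 2*(k - 1)/(k - 2).
Factor: A=2; B=1; C=k - 2.
f must satisfy (2)·f(k+1) − (1)·f(k) = k - 2.
Degrees (0,0,1) ⇒ d ≤ 1.
Match coefficients ⇒ f(k) = k - 4.
Then R = B(k−1)f/C = (k - 4)/(k - 2), so s_k = R(k)·t_k = 2**k*(4 - k).
Check: Δs_k = 2**k*(2 - k). ✓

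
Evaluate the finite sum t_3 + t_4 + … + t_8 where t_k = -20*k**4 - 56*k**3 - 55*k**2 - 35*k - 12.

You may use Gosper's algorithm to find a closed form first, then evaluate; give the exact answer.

r(k) = (20*k**4 + 136*k**3 + 343*k**2 + 393*k + 178)/(20*k**4 + 56*k**3 + 55*k**2 + 35*k + 12) after simplifying.
Normal form (A,B,C) = (1, 1, k**4 + 14*k**3/5 + 11*k**2/4 + 7*k/4 + 3/5).
Set up (1)·f(k+1) − (1)·f(k) − (k**4 + 14*k**3/5 + 11*k**2/4 + 7*k/4 + 3/5) = 0.
Degrees (0,0,4) ⇒ d ≤ 5.
Solving with deg f ≤ 5: f(k) = k*(2*k + 1)*(2*k**3 + k**2 - 2*k + 3)/20.
Get s_k = R·t_k = k*(-4*k**4 - 4*k**3 + 3*k**2 - 4*k - 3) with R(k) = B(k−1)f(k)/C(k) = k*(2*k + 1)*(2*k**3 + k**2 - 2*k + 3)/(20*k**4 + 56*k**3 + 55*k**2 + 35*k + 12).
Check: Δs_k = -20*k**4 - 56*k**3 - 55*k**2 - 35*k - 12. ✓
Sum = s_(9) − s_(3); s_(9) = -260604, s_(3) = -1260 ⇒ -259344.

Σ = -259344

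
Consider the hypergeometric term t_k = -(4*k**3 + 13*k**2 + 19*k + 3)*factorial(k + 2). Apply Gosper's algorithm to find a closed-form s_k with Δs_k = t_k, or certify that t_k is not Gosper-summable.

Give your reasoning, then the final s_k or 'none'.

s_k = -k*(4*k - 3)*factorial(k + 2)

t_(k+1)/t_k = (4*k**4 + 37*k**3 + 132*k**2 + 210*k + 117)/(4*k**3 + 13*k**2 + 19*k + 3).
Take A(k)=k + 3, B(k)=1, C(k)=k**3 + 13*k**2/4 + 19*k/4 + 3/4.
Need (k + 3)·f(k+1) − (1)·f(k) = k**3 + 13*k**2/4 + 19*k/4 + 3/4.
deg f ≤ 2 (via 1,0,3).
Coefficient equations give f(k) = k*(4*k - 3)/4.
So s_k = (B(k−1)f/C)·t_k = (k*(4*k - 3)/(4*k**3 + 13*k**2 + 19*k + 3))·t_k = -k*(4*k - 3)*factorial(k + 2).
Verify: -(4*k**3 + 13*k**2 + 19*k + 3)*factorial(k + 2) matches t_k.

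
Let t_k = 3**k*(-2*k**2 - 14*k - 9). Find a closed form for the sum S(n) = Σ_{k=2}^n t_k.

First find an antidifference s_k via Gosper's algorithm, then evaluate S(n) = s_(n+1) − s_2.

S(n) = -3*3**n*n**2 - 18*3**n*n - 6*3**n + 81

t_(k+1)/t_k = 3*(2*k**2 + 18*k + 25)/(2*k**2 + 14*k + 9).
A = 3, B = 1, C = k**2 + 7*k + 9/2.
Solve (3)·f(k+1) − (1)·f(k) = k**2 + 7*k + 9/2.
Degrees (0,0,2) ⇒ d ≤ 2.
A polynomial solution: f(k) = (k**2 + 4*k - 3)/2.
Get s_k = R·t_k = 3**k*(-k**2 - 4*k + 3) with R(k) = B(k−1)f(k)/C(k) = (k**2 + 4*k - 3)/(2*k**2 + 14*k + 9).
s_(k+1) − s_k = 3**k*(-2*k**2 - 14*k - 9) = t_k.
Σ_(k=2)^n t_k = s_(n+1) − s_(2) = (3**(n + 1)*(-n**2 - 6*n - 2)) − (-81), i.e. -3*3**n*n**2 - 18*3**n*n - 6*3**n + 81.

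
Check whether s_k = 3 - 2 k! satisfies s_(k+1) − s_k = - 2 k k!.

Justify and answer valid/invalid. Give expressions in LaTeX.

Valid — Δs_k = t_k.

s_(k+1) = 3 - 2*factorial(k + 1)
s_(k+1) − s_k = -2*k*factorial(k)
(s_(k+1) − s_k) − t_k = 0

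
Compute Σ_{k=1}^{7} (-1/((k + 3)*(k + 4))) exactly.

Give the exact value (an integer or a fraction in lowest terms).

r(k) = (k + 3)/(k + 5) after simplifying.
Normal form (A,B,C) = (k + 3, k + 5, 1).
Set up (k + 3)·f(k+1) − (k + 4)·f(k) − (1) = 0.
Bound: deg f ≤ 1.
Coefficient equations give f(k) = k/3.
So s_k = (B(k−1)f/C)·t_k = (k*(k + 4)/3)·t_k = -k/(3*k + 9).
s_(k+1) − s_k = -1/(k**2 + 7*k + 12) = t_k.
Telescoping: Σ = s_(8) − s_(1) = -8/33 − (-1/12) = -7/44.

Σ = -7/44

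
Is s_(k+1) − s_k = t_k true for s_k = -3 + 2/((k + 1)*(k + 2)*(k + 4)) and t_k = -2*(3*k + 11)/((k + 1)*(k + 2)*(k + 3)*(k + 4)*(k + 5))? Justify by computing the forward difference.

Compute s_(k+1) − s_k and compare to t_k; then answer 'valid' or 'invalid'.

Valid — Δs_k = t_k.

s_(k+1) = -3 + 2/((k + 2)*(k + 3)*(k + 5))
s_(k+1) − s_k = 2*(-3*k - 11)/(k**5 + 15*k**4 + 85*k**3 + 225*k**2 + 274*k + 120)
(s_(k+1) − s_k) − t_k = 0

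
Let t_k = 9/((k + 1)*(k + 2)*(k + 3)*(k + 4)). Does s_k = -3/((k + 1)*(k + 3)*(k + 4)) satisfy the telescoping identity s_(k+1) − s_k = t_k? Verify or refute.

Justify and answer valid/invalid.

s_(k+1) = -3/((k + 2)*(k + 4)*(k + 5))
s_(k+1) − s_k = 3*(3*k + 7)/(k**5 + 15*k**4 + 85*k**3 + 225*k**2 + 274*k + 120)
(s_(k+1) − s_k) − t_k = -24/(k**5 + 15*k**4 + 85*k**3 + 225*k**2 + 274*k + 120)

Invalid: residual -24/(k**5 + 15*k**4 + 85*k**3 + 225*k**2 + 274*k + 120) ≠ 0.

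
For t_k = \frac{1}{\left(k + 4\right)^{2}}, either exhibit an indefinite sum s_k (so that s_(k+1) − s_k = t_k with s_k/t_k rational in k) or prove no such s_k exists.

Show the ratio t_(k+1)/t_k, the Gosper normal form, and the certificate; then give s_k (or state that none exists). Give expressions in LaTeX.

The ratio is (k + 4)**2/(k + 5)**2.
A = k**2 + 8*k + 16, B = k**2 + 10*k + 25, C = 1.
Need (k**2 + 8*k + 16)·f(k+1) − (k**2 + 8*k + 16)·f(k) = 1.
From deg A=2, deg B=2, deg C=0: d=0.
Put f(k) = c0: A·f(k+1) − B(k−1)·f(k) − C = -1; need -1 = 0 — inconsistent ⇒ no f, not summable.

not Gosper-summable; s_k does not exist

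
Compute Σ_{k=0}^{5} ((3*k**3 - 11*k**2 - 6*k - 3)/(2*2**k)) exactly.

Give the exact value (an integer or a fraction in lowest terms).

r(k) = (3*k**3 - 2*k**2 - 19*k - 17)/(2*(3*k**3 - 11*k**2 - 6*k - 3)) after simplifying.
Gosper form: A/B · C(k+1)/C(k) with A=1/2, B=1, C=k**3 - 11*k**2/3 - 2*k - 1.
Set up (1/2)·f(k+1) − (1)·f(k) − (k**3 - 11*k**2/3 - 2*k - 1) = 0.
Degrees (0,0,3) ⇒ d ≤ 3.
Solve for f: f(k) = -2*(3*k**3 - 2*k**2 - k - 3)/3 (degree 3 ≤ 3).
Then R = B(k−1)f/C = -2*(3*k**3 - 2*k**2 - k - 3)/(3*k**3 - 11*k**2 - 6*k - 3), so s_k = R(k)·t_k = (-3*k**3 + 2*k**2 + k + 3)/2**k.
Verify: (3*k**3 - 11*k**2 - 6*k - 3)/(2*2**k) matches t_k.
Σ_(k=0)^(5) t_k = s_(6) − s_(0) = -567/64 − (3) = -759/64.

Σ = -759/64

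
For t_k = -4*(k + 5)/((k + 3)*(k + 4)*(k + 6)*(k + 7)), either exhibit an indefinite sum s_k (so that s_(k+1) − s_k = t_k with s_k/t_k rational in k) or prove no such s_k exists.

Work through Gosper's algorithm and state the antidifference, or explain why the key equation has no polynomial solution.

s_k = k*(-k - 9)/(9*(k**2 + 9*k + 18))

Compute t_(k+1)/t_k: get (k + 3)*(k + 6)**2/((k + 5)**2*(k + 8)).
So A=k + 3 and B=k + 8, with C=k**2 + 10*k + 25.
Solve (k + 3)·f(k+1) − (k + 7)·f(k) = k**2 + 10*k + 25.
deg f ≤ 4 (via 1,1,2).
Coefficient equations give f(k) = k*(k + 4)*(k + 5)*(k + 9)/36.
Get s_k = R·t_k = k*(-k - 9)/(9*(k**2 + 9*k + 18)) with R(k) = B(k−1)f(k)/C(k) = k*(k + 4)*(k + 7)*(k + 9)/(36*(k + 5)).
Check: Δs_k = 4*(-k - 5)/(k**4 + 20*k**3 + 145*k**2 + 450*k + 504). ✓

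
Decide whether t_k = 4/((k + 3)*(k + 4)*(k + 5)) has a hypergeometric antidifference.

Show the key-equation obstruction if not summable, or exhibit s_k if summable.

Yes. s_k = k*(k + 7)/(6*(k + 3)*(k + 4)).

t_(k+1)/t_k = (k + 3)/(k + 6).
So A=k + 3 and B=k + 6, with C=1.
f must satisfy (k + 3)·f(k+1) − (k + 5)·f(k) = 1.
Degrees (1,1,0) ⇒ d ≤ 2.
Match coefficients ⇒ f(k) = k*(k + 7)/24.
So s_k = (B(k−1)f/C)·t_k = (k*(k + 5)*(k + 7)/24)·t_k = k*(k + 7)/(6*(k + 3)*(k + 4)).
s_(k+1) − s_k = 4/(k**3 + 12*k**2 + 47*k + 60) = t_k.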